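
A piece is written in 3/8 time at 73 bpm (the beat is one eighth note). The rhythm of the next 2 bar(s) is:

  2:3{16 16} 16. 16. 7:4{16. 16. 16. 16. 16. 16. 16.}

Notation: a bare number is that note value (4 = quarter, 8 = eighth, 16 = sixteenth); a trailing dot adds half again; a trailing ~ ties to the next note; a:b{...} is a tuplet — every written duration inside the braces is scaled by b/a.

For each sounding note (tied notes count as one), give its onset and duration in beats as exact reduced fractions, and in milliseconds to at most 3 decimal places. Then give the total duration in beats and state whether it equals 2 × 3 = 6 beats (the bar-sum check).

1) 0.0ms=0b +616.438ms=3/4b
2) 616.438ms=3/4b +616.438ms=3/4b
3) 1232.877ms=3/2b +616.438ms=3/4b
4) 1849.315ms=9/4b +616.438ms=3/4b
5) 2465.753ms=3b +352.25ms=3/7b
6) 2818.004ms=24/7b +352.25ms=3/7b
7) 3170.254ms=27/7b +352.25ms=3/7b
8) 3522.505ms=30/7b +352.25ms=3/7b
9) 3874.755ms=33/7b +352.25ms=3/7b
10) 4227.006ms=36/7b +352.25ms=3/7b
11) 4579.256ms=39/7b +352.25ms=3/7b
Σ=6b of 6 (73bpm 3/8) — PASS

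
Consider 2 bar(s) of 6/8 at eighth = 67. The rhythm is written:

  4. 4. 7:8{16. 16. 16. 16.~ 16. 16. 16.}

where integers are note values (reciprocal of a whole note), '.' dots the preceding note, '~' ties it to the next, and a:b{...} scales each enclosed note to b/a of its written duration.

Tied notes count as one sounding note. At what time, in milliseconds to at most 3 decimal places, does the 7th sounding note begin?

1. 0.0ms @ 0 + 2686.567ms (3)
2. 2686.567ms @ 3 + 2686.567ms (3)
3. 5373.134ms @ 6 + 767.591ms (6/7)
4. 6140.725ms @ 48/7 + 767.591ms (6/7)
5. 6908.316ms @ 54/7 + 767.591ms (6/7)
6. 7675.906ms @ 60/7 + 1535.181ms (12/7)
7. 9211.087ms @ 72/7 + 767.591ms (6/7)
8. 9978.678ms @ 78/7 + 767.591ms (6/7)

note 7 onset = 72/7b = 9211.087ms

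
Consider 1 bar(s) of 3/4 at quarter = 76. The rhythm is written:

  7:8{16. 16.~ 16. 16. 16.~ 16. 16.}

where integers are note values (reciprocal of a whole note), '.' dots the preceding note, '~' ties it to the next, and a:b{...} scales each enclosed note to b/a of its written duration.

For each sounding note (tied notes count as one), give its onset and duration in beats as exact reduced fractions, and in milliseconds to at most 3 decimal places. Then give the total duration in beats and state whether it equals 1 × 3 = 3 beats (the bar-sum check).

1) 0.0ms=0b +338.346ms=3/7b
2) 338.346ms=3/7b +676.692ms=6/7b
3) 1015.038ms=9/7b +338.346ms=3/7b
4) 1353.383ms=12/7b +676.692ms=6/7b
5) 2030.075ms=18/7b +338.346ms=3/7b
Σ=3b of 3 (76bpm 3/4) — PASS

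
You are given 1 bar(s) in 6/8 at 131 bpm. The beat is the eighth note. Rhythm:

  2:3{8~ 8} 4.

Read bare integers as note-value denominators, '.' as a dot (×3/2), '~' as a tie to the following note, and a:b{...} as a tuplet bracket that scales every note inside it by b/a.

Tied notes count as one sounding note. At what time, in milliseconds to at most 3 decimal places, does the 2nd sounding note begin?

1. 0.0ms @ 0 + 1374.046ms (3)
2. 1374.046ms @ 3 + 1374.046ms (3)

note 2 onset = 3b = 1374.046ms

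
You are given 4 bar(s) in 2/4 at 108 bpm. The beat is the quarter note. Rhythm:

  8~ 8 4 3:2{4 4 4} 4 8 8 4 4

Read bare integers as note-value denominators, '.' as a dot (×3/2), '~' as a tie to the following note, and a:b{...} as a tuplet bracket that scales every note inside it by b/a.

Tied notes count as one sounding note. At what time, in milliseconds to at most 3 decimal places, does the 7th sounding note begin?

note 7 onset = 5b = 2777.778ms

1. 0.0ms @ 0 + 555.556ms (1)
2. 555.556ms @ 1 + 555.556ms (1)
3. 1111.111ms @ 2 + 370.37ms (2/3)
4. 1481.481ms @ 8/3 + 370.37ms (2/3)
5. 1851.852ms @ 10/3 + 370.37ms (2/3)
6. 2222.222ms @ 4 + 555.556ms (1)
7. 2777.778ms @ 5 + 277.778ms (1/2)
8. 3055.556ms @ 11/2 + 277.778ms (1/2)
9. 3333.333ms @ 6 + 555.556ms (1)
10. 3888.889ms @ 7 + 555.556ms (1)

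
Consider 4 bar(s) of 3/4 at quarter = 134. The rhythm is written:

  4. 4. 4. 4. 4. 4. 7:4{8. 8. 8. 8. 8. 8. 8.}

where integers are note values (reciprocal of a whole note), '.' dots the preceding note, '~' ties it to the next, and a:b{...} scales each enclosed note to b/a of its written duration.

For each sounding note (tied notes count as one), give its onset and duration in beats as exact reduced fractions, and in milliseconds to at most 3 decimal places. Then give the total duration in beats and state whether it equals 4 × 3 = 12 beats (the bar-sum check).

1) 0.0ms=0b +671.642ms=3/2b
2) 671.642ms=3/2b +671.642ms=3/2b
3) 1343.284ms=3b +671.642ms=3/2b
4) 2014.925ms=9/2b +671.642ms=3/2b
5) 2686.567ms=6b +671.642ms=3/2b
6) 3358.209ms=15/2b +671.642ms=3/2b
7) 4029.851ms=9b +191.898ms=3/7b
8) 4221.748ms=66/7b +191.898ms=3/7b
9) 4413.646ms=69/7b +191.898ms=3/7b
10) 4605.544ms=72/7b +191.898ms=3/7b
11) 4797.441ms=75/7b +191.898ms=3/7b
12) 4989.339ms=78/7b +191.898ms=3/7b
13) 5181.237ms=81/7b +191.898ms=3/7b
Σ=12b of 12 (134bpm 3/4) — PASS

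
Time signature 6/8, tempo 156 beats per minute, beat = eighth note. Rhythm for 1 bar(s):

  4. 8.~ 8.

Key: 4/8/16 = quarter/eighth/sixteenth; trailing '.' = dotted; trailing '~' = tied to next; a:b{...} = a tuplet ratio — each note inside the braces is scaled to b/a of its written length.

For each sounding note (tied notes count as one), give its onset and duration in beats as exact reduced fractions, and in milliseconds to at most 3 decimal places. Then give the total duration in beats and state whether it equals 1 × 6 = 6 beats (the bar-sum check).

1) 0.0ms=0b +1153.846ms=3b
2) 1153.846ms=3b +1153.846ms=3b
Σ=6b of 6 (156bpm 6/8) — PASS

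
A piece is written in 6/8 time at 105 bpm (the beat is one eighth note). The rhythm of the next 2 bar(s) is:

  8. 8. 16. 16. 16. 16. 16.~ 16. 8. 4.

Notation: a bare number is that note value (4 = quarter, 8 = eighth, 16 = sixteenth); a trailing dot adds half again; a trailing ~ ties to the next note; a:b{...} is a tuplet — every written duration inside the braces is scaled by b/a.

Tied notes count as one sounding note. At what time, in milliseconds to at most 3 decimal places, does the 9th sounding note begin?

note 9 onset = 9b = 5142.857ms

1. 0.0ms @ 0 + 857.143ms (3/2)
2. 857.143ms @ 3/2 + 857.143ms (3/2)
3. 1714.286ms @ 3 + 428.571ms (3/4)
4. 2142.857ms @ 15/4 + 428.571ms (3/4)
5. 2571.429ms @ 9/2 + 428.571ms (3/4)
6. 3000.0ms @ 21/4 + 428.571ms (3/4)
7. 3428.571ms @ 6 + 857.143ms (3/2)
8. 4285.714ms @ 15/2 + 857.143ms (3/2)
9. 5142.857ms @ 9 + 1714.286ms (3)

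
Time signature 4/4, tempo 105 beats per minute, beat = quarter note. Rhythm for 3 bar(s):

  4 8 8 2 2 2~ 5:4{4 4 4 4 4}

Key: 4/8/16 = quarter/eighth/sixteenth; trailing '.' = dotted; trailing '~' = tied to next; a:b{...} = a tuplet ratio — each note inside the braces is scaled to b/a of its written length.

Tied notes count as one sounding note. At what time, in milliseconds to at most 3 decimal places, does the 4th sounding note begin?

1. 0.0ms @ 0 + 571.429ms (1)
2. 571.429ms @ 1 + 285.714ms (1/2)
3. 857.143ms @ 3/2 + 285.714ms (1/2)
4. 1142.857ms @ 2 + 1142.857ms (2)
5. 2285.714ms @ 4 + 1142.857ms (2)
6. 3428.571ms @ 6 + 1600.0ms (14/5)
7. 5028.571ms @ 44/5 + 457.143ms (4/5)
8. 5485.714ms @ 48/5 + 457.143ms (4/5)
9. 5942.857ms @ 52/5 + 457.143ms (4/5)
10. 6400.0ms @ 56/5 + 457.143ms (4/5)

note 4 onset = 2b = 1142.857ms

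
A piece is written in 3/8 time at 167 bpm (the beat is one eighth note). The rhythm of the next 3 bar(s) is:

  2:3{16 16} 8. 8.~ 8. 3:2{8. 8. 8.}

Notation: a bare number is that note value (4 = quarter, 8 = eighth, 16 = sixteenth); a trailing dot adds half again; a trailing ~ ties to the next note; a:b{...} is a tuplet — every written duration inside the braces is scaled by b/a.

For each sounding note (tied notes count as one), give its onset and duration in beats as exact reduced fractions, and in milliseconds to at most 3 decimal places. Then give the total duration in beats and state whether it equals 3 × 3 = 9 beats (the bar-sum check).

1) 0.0ms=0b +269.461ms=3/4b
2) 269.461ms=3/4b +269.461ms=3/4b
3) 538.922ms=3/2b +538.922ms=3/2b
4) 1077.844ms=3b +1077.844ms=3b
5) 2155.689ms=6b +359.281ms=1b
6) 2514.97ms=7b +359.281ms=1b
7) 2874.251ms=8b +359.281ms=1b
Σ=9b of 9 (167bpm 3/8) — PASS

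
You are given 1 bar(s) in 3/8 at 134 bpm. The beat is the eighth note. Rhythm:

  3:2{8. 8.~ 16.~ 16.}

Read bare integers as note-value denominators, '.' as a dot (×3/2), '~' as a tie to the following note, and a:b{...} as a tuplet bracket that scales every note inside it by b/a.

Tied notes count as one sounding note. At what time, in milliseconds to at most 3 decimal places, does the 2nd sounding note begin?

1. 0.0ms @ 0 + 447.761ms (1)
2. 447.761ms @ 1 + 895.522ms (2)

note 2 onset = 1b = 447.761ms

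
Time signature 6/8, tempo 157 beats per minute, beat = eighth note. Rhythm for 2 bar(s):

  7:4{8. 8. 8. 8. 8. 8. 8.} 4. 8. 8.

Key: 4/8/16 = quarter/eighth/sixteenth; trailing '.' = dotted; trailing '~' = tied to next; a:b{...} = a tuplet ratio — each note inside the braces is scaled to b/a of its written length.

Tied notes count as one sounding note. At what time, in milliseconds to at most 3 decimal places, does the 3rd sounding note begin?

1. 0.0ms @ 0 + 327.571ms (6/7)
2. 327.571ms @ 6/7 + 327.571ms (6/7)
3. 655.141ms @ 12/7 + 327.571ms (6/7)
4. 982.712ms @ 18/7 + 327.571ms (6/7)
5. 1310.282ms @ 24/7 + 327.571ms (6/7)
6. 1637.853ms @ 30/7 + 327.571ms (6/7)
7. 1965.423ms @ 36/7 + 327.571ms (6/7)
8. 2292.994ms @ 6 + 1146.497ms (3)
9. 3439.49ms @ 9 + 573.248ms (3/2)
10. 4012.739ms @ 21/2 + 573.248ms (3/2)

note 3 onset = 12/7b = 655.141ms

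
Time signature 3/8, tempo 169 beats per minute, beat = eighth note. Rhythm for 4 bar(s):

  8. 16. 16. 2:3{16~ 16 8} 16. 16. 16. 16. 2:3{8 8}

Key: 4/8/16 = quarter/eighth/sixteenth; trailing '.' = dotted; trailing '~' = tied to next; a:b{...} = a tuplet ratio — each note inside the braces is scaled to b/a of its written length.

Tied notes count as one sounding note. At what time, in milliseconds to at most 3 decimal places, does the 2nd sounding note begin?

note 2 onset = 3/2b = 532.544ms

1. 0.0ms @ 0 + 532.544ms (3/2)
2. 532.544ms @ 3/2 + 266.272ms (3/4)
3. 798.817ms @ 9/4 + 266.272ms (3/4)
4. 1065.089ms @ 3 + 532.544ms (3/2)
5. 1597.633ms @ 9/2 + 532.544ms (3/2)
6. 2130.178ms @ 6 + 266.272ms (3/4)
7. 2396.45ms @ 27/4 + 266.272ms (3/4)
8. 2662.722ms @ 15/2 + 266.272ms (3/4)
9. 2928.994ms @ 33/4 + 266.272ms (3/4)
10. 3195.266ms @ 9 + 532.544ms (3/2)
11. 3727.811ms @ 21/2 + 532.544ms (3/2)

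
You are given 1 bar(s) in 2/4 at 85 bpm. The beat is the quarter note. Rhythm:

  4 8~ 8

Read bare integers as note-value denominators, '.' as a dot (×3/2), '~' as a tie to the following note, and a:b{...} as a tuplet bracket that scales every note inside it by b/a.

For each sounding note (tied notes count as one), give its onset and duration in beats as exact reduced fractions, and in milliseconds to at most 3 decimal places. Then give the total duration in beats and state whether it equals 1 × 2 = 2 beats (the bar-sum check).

1) 0.0ms=0b +705.882ms=1b
2) 705.882ms=1b +705.882ms=1b
Σ=2b of 2 (85bpm 2/4) — PASS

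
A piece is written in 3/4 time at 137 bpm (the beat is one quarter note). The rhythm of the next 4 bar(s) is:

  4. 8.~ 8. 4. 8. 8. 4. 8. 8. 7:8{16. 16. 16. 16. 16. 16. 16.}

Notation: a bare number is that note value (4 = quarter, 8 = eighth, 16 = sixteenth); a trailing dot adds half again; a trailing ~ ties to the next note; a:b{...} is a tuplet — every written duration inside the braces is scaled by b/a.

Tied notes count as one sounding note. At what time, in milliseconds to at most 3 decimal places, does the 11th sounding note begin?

note 11 onset = 69/7b = 4316.997ms

1. 0.0ms @ 0 + 656.934ms (3/2)
2. 656.934ms @ 3/2 + 656.934ms (3/2)
3. 1313.869ms @ 3 + 656.934ms (3/2)
4. 1970.803ms @ 9/2 + 328.467ms (3/4)
5. 2299.27ms @ 21/4 + 328.467ms (3/4)
6. 2627.737ms @ 6 + 656.934ms (3/2)
7. 3284.672ms @ 15/2 + 328.467ms (3/4)
8. 3613.139ms @ 33/4 + 328.467ms (3/4)
9. 3941.606ms @ 9 + 187.696ms (3/7)
10. 4129.301ms @ 66/7 + 187.696ms (3/7)
11. 4316.997ms @ 69/7 + 187.696ms (3/7)
12. 4504.692ms @ 72/7 + 187.696ms (3/7)
13. 4692.388ms @ 75/7 + 187.696ms (3/7)
14. 4880.083ms @ 78/7 + 187.696ms (3/7)
15. 5067.779ms @ 81/7 + 187.696ms (3/7)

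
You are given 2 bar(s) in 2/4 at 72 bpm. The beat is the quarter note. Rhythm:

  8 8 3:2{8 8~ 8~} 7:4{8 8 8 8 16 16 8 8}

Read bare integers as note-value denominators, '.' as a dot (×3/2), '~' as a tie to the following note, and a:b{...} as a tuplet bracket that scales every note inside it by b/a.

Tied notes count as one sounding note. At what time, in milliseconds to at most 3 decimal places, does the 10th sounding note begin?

note 10 onset = 24/7b = 2857.143ms

1. 0.0ms @ 0 + 416.667ms (1/2)
2. 416.667ms @ 1/2 + 416.667ms (1/2)
3. 833.333ms @ 1 + 277.778ms (1/3)
4. 1111.111ms @ 4/3 + 793.651ms (20/21)
5. 1904.762ms @ 16/7 + 238.095ms (2/7)
6. 2142.857ms @ 18/7 + 238.095ms (2/7)
7. 2380.952ms @ 20/7 + 238.095ms (2/7)
8. 2619.048ms @ 22/7 + 119.048ms (1/7)
9. 2738.095ms @ 23/7 + 119.048ms (1/7)
10. 2857.143ms @ 24/7 + 238.095ms (2/7)
11. 3095.238ms @ 26/7 + 238.095ms (2/7)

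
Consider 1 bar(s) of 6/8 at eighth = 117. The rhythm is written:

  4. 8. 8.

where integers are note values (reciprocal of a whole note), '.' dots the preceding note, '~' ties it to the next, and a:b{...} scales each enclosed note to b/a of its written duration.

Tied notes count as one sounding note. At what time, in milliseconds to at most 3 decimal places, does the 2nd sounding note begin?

note 2 onset = 3b = 1538.462ms

1. 0.0ms @ 0 + 1538.462ms (3)
2. 1538.462ms @ 3 + 769.231ms (3/2)
3. 2307.692ms @ 9/2 + 769.231ms (3/2)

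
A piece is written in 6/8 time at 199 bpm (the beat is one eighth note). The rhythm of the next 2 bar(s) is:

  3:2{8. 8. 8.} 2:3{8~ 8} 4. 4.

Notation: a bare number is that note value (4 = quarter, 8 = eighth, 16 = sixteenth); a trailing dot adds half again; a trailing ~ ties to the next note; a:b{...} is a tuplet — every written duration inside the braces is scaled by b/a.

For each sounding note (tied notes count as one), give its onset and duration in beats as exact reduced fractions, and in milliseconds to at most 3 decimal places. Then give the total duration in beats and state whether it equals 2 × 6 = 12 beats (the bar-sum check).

1) 0.0ms=0b +301.508ms=1b
2) 301.508ms=1b +301.508ms=1b
3) 603.015ms=2b +301.508ms=1b
4) 904.523ms=3b +904.523ms=3b
5) 1809.045ms=6b +904.523ms=3b
6) 2713.568ms=9b +904.523ms=3b
Σ=12b of 12 (199bpm 6/8) — PASS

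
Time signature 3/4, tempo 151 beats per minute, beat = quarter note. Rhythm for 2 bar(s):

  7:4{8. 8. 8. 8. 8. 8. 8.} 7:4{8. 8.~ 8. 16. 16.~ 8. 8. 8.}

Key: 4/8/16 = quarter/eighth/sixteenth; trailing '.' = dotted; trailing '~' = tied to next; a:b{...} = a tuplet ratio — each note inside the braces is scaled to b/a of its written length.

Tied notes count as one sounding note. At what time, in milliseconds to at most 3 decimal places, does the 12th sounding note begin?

note 12 onset = 36/7b = 2043.519ms

1. 0.0ms @ 0 + 170.293ms (3/7)
2. 170.293ms @ 3/7 + 170.293ms (3/7)
3. 340.587ms @ 6/7 + 170.293ms (3/7)
4. 510.88ms @ 9/7 + 170.293ms (3/7)
5. 681.173ms @ 12/7 + 170.293ms (3/7)
6. 851.466ms @ 15/7 + 170.293ms (3/7)
7. 1021.76ms @ 18/7 + 170.293ms (3/7)
8. 1192.053ms @ 3 + 170.293ms (3/7)
9. 1362.346ms @ 24/7 + 340.587ms (6/7)
10. 1702.933ms @ 30/7 + 85.147ms (3/14)
11. 1788.079ms @ 9/2 + 255.44ms (9/14)
12. 2043.519ms @ 36/7 + 170.293ms (3/7)
13. 2213.813ms @ 39/7 + 170.293ms (3/7)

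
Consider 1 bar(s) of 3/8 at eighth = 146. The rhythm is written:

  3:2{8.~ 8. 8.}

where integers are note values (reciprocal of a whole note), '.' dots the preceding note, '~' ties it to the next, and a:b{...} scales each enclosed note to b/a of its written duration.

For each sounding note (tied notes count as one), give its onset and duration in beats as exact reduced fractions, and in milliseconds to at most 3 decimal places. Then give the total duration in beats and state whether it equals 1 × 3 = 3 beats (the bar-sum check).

1) 0.0ms=0b +821.918ms=2b
2) 821.918ms=2b +410.959ms=1b
Σ=3b of 3 (146bpm 3/8) — PASS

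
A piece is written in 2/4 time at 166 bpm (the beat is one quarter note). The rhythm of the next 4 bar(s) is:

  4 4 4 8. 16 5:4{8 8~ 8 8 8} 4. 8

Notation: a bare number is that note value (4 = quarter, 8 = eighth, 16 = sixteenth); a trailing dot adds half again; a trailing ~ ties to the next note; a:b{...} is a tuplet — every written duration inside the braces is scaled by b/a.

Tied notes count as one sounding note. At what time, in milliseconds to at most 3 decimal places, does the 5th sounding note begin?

note 5 onset = 15/4b = 1355.422ms

1. 0.0ms @ 0 + 361.446ms (1)
2. 361.446ms @ 1 + 361.446ms (1)
3. 722.892ms @ 2 + 361.446ms (1)
4. 1084.337ms @ 3 + 271.084ms (3/4)
5. 1355.422ms @ 15/4 + 90.361ms (1/4)
6. 1445.783ms @ 4 + 144.578ms (2/5)
7. 1590.361ms @ 22/5 + 289.157ms (4/5)
8. 1879.518ms @ 26/5 + 144.578ms (2/5)
9. 2024.096ms @ 28/5 + 144.578ms (2/5)
10. 2168.675ms @ 6 + 542.169ms (3/2)
11. 2710.843ms @ 15/2 + 180.723ms (1/2)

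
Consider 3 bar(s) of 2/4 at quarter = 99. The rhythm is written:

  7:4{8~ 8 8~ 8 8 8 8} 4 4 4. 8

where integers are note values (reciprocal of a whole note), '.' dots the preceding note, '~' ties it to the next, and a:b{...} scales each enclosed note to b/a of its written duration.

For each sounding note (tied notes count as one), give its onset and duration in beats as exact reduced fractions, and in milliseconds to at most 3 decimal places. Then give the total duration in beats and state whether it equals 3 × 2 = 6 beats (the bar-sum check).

1) 0.0ms=0b +346.32ms=4/7b
2) 346.32ms=4/7b +346.32ms=4/7b
3) 692.641ms=8/7b +173.16ms=2/7b
4) 865.801ms=10/7b +173.16ms=2/7b
5) 1038.961ms=12/7b +173.16ms=2/7b
6) 1212.121ms=2b +606.061ms=1b
7) 1818.182ms=3b +606.061ms=1b
8) 2424.242ms=4b +909.091ms=3/2b
9) 3333.333ms=11/2b +303.03ms=1/2b
Σ=6b of 6 (99bpm 2/4) — PASS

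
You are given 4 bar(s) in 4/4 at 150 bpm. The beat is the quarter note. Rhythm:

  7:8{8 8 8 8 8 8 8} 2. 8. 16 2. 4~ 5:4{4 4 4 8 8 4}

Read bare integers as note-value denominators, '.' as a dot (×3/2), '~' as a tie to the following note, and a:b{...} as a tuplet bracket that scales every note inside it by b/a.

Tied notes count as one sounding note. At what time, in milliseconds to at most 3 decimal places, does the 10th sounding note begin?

note 10 onset = 31/4b = 3100.0ms

1. 0.0ms @ 0 + 228.571ms (4/7)
2. 228.571ms @ 4/7 + 228.571ms (4/7)
3. 457.143ms @ 8/7 + 228.571ms (4/7)
4. 685.714ms @ 12/7 + 228.571ms (4/7)
5. 914.286ms @ 16/7 + 228.571ms (4/7)
6. 1142.857ms @ 20/7 + 228.571ms (4/7)
7. 1371.429ms @ 24/7 + 228.571ms (4/7)
8. 1600.0ms @ 4 + 1200.0ms (3)
9. 2800.0ms @ 7 + 300.0ms (3/4)
10. 3100.0ms @ 31/4 + 100.0ms (1/4)
11. 3200.0ms @ 8 + 1200.0ms (3)
12. 4400.0ms @ 11 + 720.0ms (9/5)
13. 5120.0ms @ 64/5 + 320.0ms (4/5)
14. 5440.0ms @ 68/5 + 320.0ms (4/5)
15. 5760.0ms @ 72/5 + 160.0ms (2/5)
16. 5920.0ms @ 74/5 + 160.0ms (2/5)
17. 6080.0ms @ 76/5 + 320.0ms (4/5)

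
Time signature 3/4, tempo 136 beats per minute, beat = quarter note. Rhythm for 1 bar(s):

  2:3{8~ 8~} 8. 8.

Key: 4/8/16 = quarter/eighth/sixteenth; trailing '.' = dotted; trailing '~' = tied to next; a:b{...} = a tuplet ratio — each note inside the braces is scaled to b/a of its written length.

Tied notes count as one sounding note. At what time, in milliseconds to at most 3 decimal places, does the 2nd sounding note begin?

1. 0.0ms @ 0 + 992.647ms (9/4)
2. 992.647ms @ 9/4 + 330.882ms (3/4)

note 2 onset = 9/4b = 992.647ms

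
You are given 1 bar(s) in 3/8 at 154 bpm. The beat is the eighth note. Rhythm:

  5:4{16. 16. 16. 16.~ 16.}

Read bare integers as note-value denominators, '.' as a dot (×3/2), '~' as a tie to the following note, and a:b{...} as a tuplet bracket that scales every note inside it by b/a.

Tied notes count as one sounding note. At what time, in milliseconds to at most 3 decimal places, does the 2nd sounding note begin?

note 2 onset = 3/5b = 233.766ms

1. 0.0ms @ 0 + 233.766ms (3/5)
2. 233.766ms @ 3/5 + 233.766ms (3/5)
3. 467.532ms @ 6/5 + 233.766ms (3/5)
4. 701.299ms @ 9/5 + 467.532ms (6/5)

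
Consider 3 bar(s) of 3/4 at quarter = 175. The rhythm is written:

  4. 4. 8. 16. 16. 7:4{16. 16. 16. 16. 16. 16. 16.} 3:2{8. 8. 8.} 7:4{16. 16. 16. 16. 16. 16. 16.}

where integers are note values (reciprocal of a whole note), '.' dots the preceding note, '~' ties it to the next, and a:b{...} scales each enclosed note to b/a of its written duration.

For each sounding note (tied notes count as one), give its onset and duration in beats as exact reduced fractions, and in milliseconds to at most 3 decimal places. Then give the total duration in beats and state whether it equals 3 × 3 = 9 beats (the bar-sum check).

1) 0.0ms=0b +514.286ms=3/2b
2) 514.286ms=3/2b +514.286ms=3/2b
3) 1028.571ms=3b +257.143ms=3/4b
4) 1285.714ms=15/4b +128.571ms=3/8b
5) 1414.286ms=33/8b +128.571ms=3/8b
6) 1542.857ms=9/2b +73.469ms=3/14b
7) 1616.327ms=33/7b +73.469ms=3/14b
8) 1689.796ms=69/14b +73.469ms=3/14b
9) 1763.265ms=36/7b +73.469ms=3/14b
10) 1836.735ms=75/14b +73.469ms=3/14b
11) 1910.204ms=39/7b +73.469ms=3/14b
12) 1983.673ms=81/14b +73.469ms=3/14b
13) 2057.143ms=6b +171.429ms=1/2b
14) 2228.571ms=13/2b +171.429ms=1/2b
15) 2400.0ms=7b +171.429ms=1/2b
16) 2571.429ms=15/2b +73.469ms=3/14b
17) 2644.898ms=54/7b +73.469ms=3/14b
18) 2718.367ms=111/14b +73.469ms=3/14b
19) 2791.837ms=57/7b +73.469ms=3/14b
20) 2865.306ms=117/14b +73.469ms=3/14b
21) 2938.776ms=60/7b +73.469ms=3/14b
22) 3012.245ms=123/14b +73.469ms=3/14b
Σ=9b of 9 (175bpm 3/4) — PASS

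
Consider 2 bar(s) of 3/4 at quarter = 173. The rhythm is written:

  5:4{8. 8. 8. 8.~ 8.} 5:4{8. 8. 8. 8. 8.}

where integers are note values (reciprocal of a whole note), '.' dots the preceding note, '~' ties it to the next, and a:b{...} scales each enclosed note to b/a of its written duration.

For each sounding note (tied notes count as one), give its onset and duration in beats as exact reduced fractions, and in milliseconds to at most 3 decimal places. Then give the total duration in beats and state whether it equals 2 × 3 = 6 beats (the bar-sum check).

1) 0.0ms=0b +208.092ms=3/5b
2) 208.092ms=3/5b +208.092ms=3/5b
3) 416.185ms=6/5b +208.092ms=3/5b
4) 624.277ms=9/5b +416.185ms=6/5b
5) 1040.462ms=3b +208.092ms=3/5b
6) 1248.555ms=18/5b +208.092ms=3/5b
7) 1456.647ms=21/5b +208.092ms=3/5b
8) 1664.74ms=24/5b +208.092ms=3/5b
9) 1872.832ms=27/5b +208.092ms=3/5b
Σ=6b of 6 (173bpm 3/4) — PASS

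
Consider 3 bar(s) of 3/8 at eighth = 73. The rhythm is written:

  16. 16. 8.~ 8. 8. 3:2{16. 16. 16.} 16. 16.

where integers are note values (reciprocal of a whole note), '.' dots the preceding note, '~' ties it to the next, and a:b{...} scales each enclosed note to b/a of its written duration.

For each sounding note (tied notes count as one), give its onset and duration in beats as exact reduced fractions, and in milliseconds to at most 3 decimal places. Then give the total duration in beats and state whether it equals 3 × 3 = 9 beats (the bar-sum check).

1) 0.0ms=0b +616.438ms=3/4b
2) 616.438ms=3/4b +616.438ms=3/4b
3) 1232.877ms=3/2b +2465.753ms=3b
4) 3698.63ms=9/2b +1232.877ms=3/2b
5) 4931.507ms=6b +410.959ms=1/2b
6) 5342.466ms=13/2b +410.959ms=1/2b
7) 5753.425ms=7b +410.959ms=1/2b
8) 6164.384ms=15/2b +616.438ms=3/4b
9) 6780.822ms=33/4b +616.438ms=3/4b
Σ=9b of 9 (73bpm 3/8) — PASS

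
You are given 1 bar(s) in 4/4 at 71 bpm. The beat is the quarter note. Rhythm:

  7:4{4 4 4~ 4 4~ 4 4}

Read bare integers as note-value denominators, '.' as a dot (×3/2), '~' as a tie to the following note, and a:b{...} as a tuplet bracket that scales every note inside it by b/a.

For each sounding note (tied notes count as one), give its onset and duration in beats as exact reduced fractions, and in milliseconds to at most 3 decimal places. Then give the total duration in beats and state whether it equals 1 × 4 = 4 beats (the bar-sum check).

1) 0.0ms=0b +482.897ms=4/7b
2) 482.897ms=4/7b +482.897ms=4/7b
3) 965.795ms=8/7b +965.795ms=8/7b
4) 1931.59ms=16/7b +965.795ms=8/7b
5) 2897.384ms=24/7b +482.897ms=4/7b
Σ=4b of 4 (71bpm 4/4) — PASS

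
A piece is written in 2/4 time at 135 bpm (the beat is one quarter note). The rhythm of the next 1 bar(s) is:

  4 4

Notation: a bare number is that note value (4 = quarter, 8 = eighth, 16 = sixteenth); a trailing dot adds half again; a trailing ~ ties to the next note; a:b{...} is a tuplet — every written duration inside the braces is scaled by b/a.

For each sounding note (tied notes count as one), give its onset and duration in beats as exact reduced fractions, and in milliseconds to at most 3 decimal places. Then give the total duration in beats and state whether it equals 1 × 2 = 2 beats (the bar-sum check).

1) 0.0ms=0b +444.444ms=1b
2) 444.444ms=1b +444.444ms=1b
Σ=2b of 2 (135bpm 2/4) — PASS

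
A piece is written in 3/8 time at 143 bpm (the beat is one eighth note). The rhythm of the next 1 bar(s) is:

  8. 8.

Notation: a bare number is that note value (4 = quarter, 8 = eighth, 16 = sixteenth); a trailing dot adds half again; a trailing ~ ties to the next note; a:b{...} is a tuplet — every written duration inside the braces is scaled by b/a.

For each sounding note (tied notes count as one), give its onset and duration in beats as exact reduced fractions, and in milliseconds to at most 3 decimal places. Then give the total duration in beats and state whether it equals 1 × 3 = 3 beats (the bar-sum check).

1) 0.0ms=0b +629.371ms=3/2b
2) 629.371ms=3/2b +629.371ms=3/2b
Σ=3b of 3 (143bpm 3/8) — PASS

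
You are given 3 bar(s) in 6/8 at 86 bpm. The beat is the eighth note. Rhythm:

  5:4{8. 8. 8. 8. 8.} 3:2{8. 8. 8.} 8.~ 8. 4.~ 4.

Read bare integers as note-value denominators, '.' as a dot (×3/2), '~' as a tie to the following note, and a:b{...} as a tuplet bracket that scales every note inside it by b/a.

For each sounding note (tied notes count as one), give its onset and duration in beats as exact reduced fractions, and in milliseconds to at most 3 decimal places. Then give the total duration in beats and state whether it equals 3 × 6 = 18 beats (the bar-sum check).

1) 0.0ms=0b +837.209ms=6/5b
2) 837.209ms=6/5b +837.209ms=6/5b
3) 1674.419ms=12/5b +837.209ms=6/5b
4) 2511.628ms=18/5b +837.209ms=6/5b
5) 3348.837ms=24/5b +837.209ms=6/5b
6) 4186.047ms=6b +697.674ms=1b
7) 4883.721ms=7b +697.674ms=1b
8) 5581.395ms=8b +697.674ms=1b
9) 6279.07ms=9b +2093.023ms=3b
10) 8372.093ms=12b +4186.047ms=6b
Σ=18b of 18 (86bpm 6/8) — PASS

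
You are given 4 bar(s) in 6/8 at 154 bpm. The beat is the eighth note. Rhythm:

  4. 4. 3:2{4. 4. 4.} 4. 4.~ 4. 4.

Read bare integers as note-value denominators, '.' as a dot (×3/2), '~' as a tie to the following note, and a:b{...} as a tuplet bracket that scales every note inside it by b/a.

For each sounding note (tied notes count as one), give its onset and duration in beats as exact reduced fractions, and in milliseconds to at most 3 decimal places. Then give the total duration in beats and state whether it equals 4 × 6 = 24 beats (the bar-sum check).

1) 0.0ms=0b +1168.831ms=3b
2) 1168.831ms=3b +1168.831ms=3b
3) 2337.662ms=6b +779.221ms=2b
4) 3116.883ms=8b +779.221ms=2b
5) 3896.104ms=10b +779.221ms=2b
6) 4675.325ms=12b +1168.831ms=3b
7) 5844.156ms=15b +2337.662ms=6b
8) 8181.818ms=21b +1168.831ms=3b
Σ=24b of 24 (154bpm 6/8) — PASS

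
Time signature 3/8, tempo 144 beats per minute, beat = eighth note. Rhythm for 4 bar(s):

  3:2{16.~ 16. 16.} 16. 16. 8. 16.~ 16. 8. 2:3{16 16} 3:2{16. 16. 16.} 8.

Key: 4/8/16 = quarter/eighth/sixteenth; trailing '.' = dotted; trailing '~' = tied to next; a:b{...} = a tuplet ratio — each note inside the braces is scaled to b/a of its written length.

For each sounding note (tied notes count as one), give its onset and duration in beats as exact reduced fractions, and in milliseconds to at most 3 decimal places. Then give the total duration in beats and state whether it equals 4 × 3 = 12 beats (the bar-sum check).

1) 0.0ms=0b +416.667ms=1b
2) 416.667ms=1b +208.333ms=1/2b
3) 625.0ms=3/2b +312.5ms=3/4b
4) 937.5ms=9/4b +312.5ms=3/4b
5) 1250.0ms=3b +625.0ms=3/2b
6) 1875.0ms=9/2b +625.0ms=3/2b
7) 2500.0ms=6b +625.0ms=3/2b
8) 3125.0ms=15/2b +312.5ms=3/4b
9) 3437.5ms=33/4b +312.5ms=3/4b
10) 3750.0ms=9b +208.333ms=1/2b
11) 3958.333ms=19/2b +208.333ms=1/2b
12) 4166.667ms=10b +208.333ms=1/2b
13) 4375.0ms=21/2b +625.0ms=3/2b
Σ=12b of 12 (144bpm 3/8) — PASS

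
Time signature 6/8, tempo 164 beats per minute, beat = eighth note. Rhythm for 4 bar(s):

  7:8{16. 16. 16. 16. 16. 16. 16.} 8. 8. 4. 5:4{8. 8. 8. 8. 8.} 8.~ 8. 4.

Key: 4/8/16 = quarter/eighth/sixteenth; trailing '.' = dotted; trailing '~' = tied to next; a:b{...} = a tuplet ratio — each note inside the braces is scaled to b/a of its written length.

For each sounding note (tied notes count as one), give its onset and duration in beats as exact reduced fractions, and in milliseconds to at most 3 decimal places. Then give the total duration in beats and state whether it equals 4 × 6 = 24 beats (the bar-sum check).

1) 0.0ms=0b +313.589ms=6/7b
2) 313.589ms=6/7b +313.589ms=6/7b
3) 627.178ms=12/7b +313.589ms=6/7b
4) 940.767ms=18/7b +313.589ms=6/7b
5) 1254.355ms=24/7b +313.589ms=6/7b
6) 1567.944ms=30/7b +313.589ms=6/7b
7) 1881.533ms=36/7b +313.589ms=6/7b
8) 2195.122ms=6b +548.78ms=3/2b
9) 2743.902ms=15/2b +548.78ms=3/2b
10) 3292.683ms=9b +1097.561ms=3b
11) 4390.244ms=12b +439.024ms=6/5b
12) 4829.268ms=66/5b +439.024ms=6/5b
13) 5268.293ms=72/5b +439.024ms=6/5b
14) 5707.317ms=78/5b +439.024ms=6/5b
15) 6146.341ms=84/5b +439.024ms=6/5b
16) 6585.366ms=18b +1097.561ms=3b
17) 7682.927ms=21b +1097.561ms=3b
Σ=24b of 24 (164bpm 6/8) — PASS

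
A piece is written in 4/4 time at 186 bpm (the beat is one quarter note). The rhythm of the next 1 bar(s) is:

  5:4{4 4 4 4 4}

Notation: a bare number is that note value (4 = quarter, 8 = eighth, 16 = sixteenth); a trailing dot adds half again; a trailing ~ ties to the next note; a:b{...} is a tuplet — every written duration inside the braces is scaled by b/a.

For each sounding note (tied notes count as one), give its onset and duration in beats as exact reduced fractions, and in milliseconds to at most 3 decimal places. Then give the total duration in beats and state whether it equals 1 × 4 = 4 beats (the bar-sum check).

1) 0.0ms=0b +258.065ms=4/5b
2) 258.065ms=4/5b +258.065ms=4/5b
3) 516.129ms=8/5b +258.065ms=4/5b
4) 774.194ms=12/5b +258.065ms=4/5b
5) 1032.258ms=16/5b +258.065ms=4/5b
Σ=4b of 4 (186bpm 4/4) — PASS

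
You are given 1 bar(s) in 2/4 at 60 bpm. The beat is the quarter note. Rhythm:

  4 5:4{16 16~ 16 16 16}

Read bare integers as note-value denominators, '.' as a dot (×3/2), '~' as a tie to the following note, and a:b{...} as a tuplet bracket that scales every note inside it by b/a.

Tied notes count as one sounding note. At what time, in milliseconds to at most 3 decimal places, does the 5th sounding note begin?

note 5 onset = 9/5b = 1800.0ms

1. 0.0ms @ 0 + 1000.0ms (1)
2. 1000.0ms @ 1 + 200.0ms (1/5)
3. 1200.0ms @ 6/5 + 400.0ms (2/5)
4. 1600.0ms @ 8/5 + 200.0ms (1/5)
5. 1800.0ms @ 9/5 + 200.0ms (1/5)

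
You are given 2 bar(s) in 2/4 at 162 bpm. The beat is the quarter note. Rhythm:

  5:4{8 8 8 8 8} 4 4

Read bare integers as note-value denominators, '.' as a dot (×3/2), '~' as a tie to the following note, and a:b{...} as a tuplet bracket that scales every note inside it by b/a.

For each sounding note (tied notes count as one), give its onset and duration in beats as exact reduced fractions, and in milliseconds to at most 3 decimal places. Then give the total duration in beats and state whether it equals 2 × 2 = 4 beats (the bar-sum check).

1) 0.0ms=0b +148.148ms=2/5b
2) 148.148ms=2/5b +148.148ms=2/5b
3) 296.296ms=4/5b +148.148ms=2/5b
4) 444.444ms=6/5b +148.148ms=2/5b
5) 592.593ms=8/5b +148.148ms=2/5b
6) 740.741ms=2b +370.37ms=1b
7) 1111.111ms=3b +370.37ms=1b
Σ=4b of 4 (162bpm 2/4) — PASS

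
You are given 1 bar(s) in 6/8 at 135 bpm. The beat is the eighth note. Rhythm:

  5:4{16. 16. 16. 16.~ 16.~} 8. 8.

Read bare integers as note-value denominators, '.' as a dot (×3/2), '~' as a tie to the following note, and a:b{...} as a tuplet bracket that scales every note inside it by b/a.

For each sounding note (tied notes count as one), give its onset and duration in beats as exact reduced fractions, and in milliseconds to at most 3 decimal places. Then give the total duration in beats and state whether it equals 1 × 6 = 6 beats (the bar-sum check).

1) 0.0ms=0b +266.667ms=3/5b
2) 266.667ms=3/5b +266.667ms=3/5b
3) 533.333ms=6/5b +266.667ms=3/5b
4) 800.0ms=9/5b +1200.0ms=27/10b
5) 2000.0ms=9/2b +666.667ms=3/2b
Σ=6b of 6 (135bpm 6/8) — PASS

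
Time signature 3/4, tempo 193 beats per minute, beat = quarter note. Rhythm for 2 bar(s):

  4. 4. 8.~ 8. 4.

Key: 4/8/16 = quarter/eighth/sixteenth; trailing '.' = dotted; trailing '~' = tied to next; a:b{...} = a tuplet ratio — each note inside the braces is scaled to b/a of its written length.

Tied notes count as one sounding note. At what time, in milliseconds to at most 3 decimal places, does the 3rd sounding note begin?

1. 0.0ms @ 0 + 466.321ms (3/2)
2. 466.321ms @ 3/2 + 466.321ms (3/2)
3. 932.642ms @ 3 + 466.321ms (3/2)
4. 1398.964ms @ 9/2 + 466.321ms (3/2)

note 3 onset = 3b = 932.642ms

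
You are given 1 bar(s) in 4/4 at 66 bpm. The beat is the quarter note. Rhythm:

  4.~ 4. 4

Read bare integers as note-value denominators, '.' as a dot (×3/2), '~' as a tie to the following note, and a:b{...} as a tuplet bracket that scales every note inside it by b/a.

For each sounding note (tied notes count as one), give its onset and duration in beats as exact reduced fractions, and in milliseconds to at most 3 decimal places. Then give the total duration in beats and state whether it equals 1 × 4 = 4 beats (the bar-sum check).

1) 0.0ms=0b +2727.273ms=3b
2) 2727.273ms=3b +909.091ms=1b
Σ=4b of 4 (66bpm 4/4) — PASS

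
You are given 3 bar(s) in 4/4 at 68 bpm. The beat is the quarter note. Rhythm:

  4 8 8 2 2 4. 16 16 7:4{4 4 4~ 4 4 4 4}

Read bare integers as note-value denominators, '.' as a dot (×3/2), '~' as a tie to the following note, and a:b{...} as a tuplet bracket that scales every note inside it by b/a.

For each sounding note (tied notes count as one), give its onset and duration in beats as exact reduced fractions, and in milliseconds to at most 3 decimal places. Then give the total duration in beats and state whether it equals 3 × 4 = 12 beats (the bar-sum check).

1) 0.0ms=0b +882.353ms=1b
2) 882.353ms=1b +441.176ms=1/2b
3) 1323.529ms=3/2b +441.176ms=1/2b
4) 1764.706ms=2b +1764.706ms=2b
5) 3529.412ms=4b +1764.706ms=2b
6) 5294.118ms=6b +1323.529ms=3/2b
7) 6617.647ms=15/2b +220.588ms=1/4b
8) 6838.235ms=31/4b +220.588ms=1/4b
9) 7058.824ms=8b +504.202ms=4/7b
10) 7563.025ms=60/7b +504.202ms=4/7b
11) 8067.227ms=64/7b +1008.403ms=8/7b
12) 9075.63ms=72/7b +504.202ms=4/7b
13) 9579.832ms=76/7b +504.202ms=4/7b
14) 10084.034ms=80/7b +504.202ms=4/7b
Σ=12b of 12 (68bpm 4/4) — PASS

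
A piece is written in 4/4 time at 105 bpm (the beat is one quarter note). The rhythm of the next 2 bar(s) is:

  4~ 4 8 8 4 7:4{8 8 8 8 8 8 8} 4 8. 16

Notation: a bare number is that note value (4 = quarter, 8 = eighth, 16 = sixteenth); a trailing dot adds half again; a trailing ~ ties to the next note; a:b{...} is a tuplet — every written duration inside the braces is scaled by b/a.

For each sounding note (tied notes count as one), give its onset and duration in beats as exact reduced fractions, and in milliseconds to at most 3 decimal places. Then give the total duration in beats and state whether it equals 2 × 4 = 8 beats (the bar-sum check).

1) 0.0ms=0b +1142.857ms=2b
2) 1142.857ms=2b +285.714ms=1/2b
3) 1428.571ms=5/2b +285.714ms=1/2b
4) 1714.286ms=3b +571.429ms=1b
5) 2285.714ms=4b +163.265ms=2/7b
6) 2448.98ms=30/7b +163.265ms=2/7b
7) 2612.245ms=32/7b +163.265ms=2/7b
8) 2775.51ms=34/7b +163.265ms=2/7b
9) 2938.776ms=36/7b +163.265ms=2/7b
10) 3102.041ms=38/7b +163.265ms=2/7b
11) 3265.306ms=40/7b +163.265ms=2/7b
12) 3428.571ms=6b +571.429ms=1b
13) 4000.0ms=7b +428.571ms=3/4b
14) 4428.571ms=31/4b +142.857ms=1/4b
Σ=8b of 8 (105bpm 4/4) — PASS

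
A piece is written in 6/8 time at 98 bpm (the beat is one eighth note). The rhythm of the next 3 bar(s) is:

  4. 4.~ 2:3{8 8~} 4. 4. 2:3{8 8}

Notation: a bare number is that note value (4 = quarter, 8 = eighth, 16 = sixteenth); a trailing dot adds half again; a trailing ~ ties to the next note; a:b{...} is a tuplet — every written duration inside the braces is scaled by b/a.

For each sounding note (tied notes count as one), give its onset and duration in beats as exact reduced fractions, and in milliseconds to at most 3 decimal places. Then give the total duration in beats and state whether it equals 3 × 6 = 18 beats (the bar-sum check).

1) 0.0ms=0b +1836.735ms=3b
2) 1836.735ms=3b +2755.102ms=9/2b
3) 4591.837ms=15/2b +2755.102ms=9/2b
4) 7346.939ms=12b +1836.735ms=3b
5) 9183.673ms=15b +918.367ms=3/2b
6) 10102.041ms=33/2b +918.367ms=3/2b
Σ=18b of 18 (98bpm 6/8) — PASS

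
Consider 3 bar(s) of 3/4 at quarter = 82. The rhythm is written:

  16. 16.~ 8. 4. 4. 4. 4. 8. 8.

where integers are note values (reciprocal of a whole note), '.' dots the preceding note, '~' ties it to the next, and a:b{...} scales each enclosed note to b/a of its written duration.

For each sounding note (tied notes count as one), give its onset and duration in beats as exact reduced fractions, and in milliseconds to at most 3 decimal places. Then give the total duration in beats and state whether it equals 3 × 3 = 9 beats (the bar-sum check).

1) 0.0ms=0b +274.39ms=3/8b
2) 274.39ms=3/8b +823.171ms=9/8b
3) 1097.561ms=3/2b +1097.561ms=3/2b
4) 2195.122ms=3b +1097.561ms=3/2b
5) 3292.683ms=9/2b +1097.561ms=3/2b
6) 4390.244ms=6b +1097.561ms=3/2b
7) 5487.805ms=15/2b +548.78ms=3/4b
8) 6036.585ms=33/4b +548.78ms=3/4b
Σ=9b of 9 (82bpm 3/4) — PASS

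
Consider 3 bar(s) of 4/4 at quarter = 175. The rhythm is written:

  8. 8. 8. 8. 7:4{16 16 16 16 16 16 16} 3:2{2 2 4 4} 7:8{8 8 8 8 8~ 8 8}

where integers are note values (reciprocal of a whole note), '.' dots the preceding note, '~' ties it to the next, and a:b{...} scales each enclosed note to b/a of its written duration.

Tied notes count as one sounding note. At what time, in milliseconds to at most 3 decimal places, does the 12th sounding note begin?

1. 0.0ms @ 0 + 257.143ms (3/4)
2. 257.143ms @ 3/4 + 257.143ms (3/4)
3. 514.286ms @ 3/2 + 257.143ms (3/4)
4. 771.429ms @ 9/4 + 257.143ms (3/4)
5. 1028.571ms @ 3 + 48.98ms (1/7)
6. 1077.551ms @ 22/7 + 48.98ms (1/7)
7. 1126.531ms @ 23/7 + 48.98ms (1/7)
8. 1175.51ms @ 24/7 + 48.98ms (1/7)
9. 1224.49ms @ 25/7 + 48.98ms (1/7)
10. 1273.469ms @ 26/7 + 48.98ms (1/7)
11. 1322.449ms @ 27/7 + 48.98ms (1/7)
12. 1371.429ms @ 4 + 457.143ms (4/3)
13. 1828.571ms @ 16/3 + 457.143ms (4/3)
14. 2285.714ms @ 20/3 + 228.571ms (2/3)
15. 2514.286ms @ 22/3 + 228.571ms (2/3)
16. 2742.857ms @ 8 + 195.918ms (4/7)
17. 2938.776ms @ 60/7 + 195.918ms (4/7)
18. 3134.694ms @ 64/7 + 195.918ms (4/7)
19. 3330.612ms @ 68/7 + 195.918ms (4/7)
20. 3526.531ms @ 72/7 + 391.837ms (8/7)
21. 3918.367ms @ 80/7 + 195.918ms (4/7)

note 12 onset = 4b = 1371.429ms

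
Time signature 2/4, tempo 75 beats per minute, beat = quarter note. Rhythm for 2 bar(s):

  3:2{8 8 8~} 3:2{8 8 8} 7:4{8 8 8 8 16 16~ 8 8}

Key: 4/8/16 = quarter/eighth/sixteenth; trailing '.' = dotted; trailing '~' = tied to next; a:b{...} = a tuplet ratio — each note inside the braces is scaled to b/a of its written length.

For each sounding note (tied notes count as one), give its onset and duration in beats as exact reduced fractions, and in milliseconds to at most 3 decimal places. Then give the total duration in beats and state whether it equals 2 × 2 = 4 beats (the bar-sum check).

1) 0.0ms=0b +266.667ms=1/3b
2) 266.667ms=1/3b +266.667ms=1/3b
3) 533.333ms=2/3b +533.333ms=2/3b
4) 1066.667ms=4/3b +266.667ms=1/3b
5) 1333.333ms=5/3b +266.667ms=1/3b
6) 1600.0ms=2b +228.571ms=2/7b
7) 1828.571ms=16/7b +228.571ms=2/7b
8) 2057.143ms=18/7b +228.571ms=2/7b
9) 2285.714ms=20/7b +228.571ms=2/7b
10) 2514.286ms=22/7b +114.286ms=1/7b
11) 2628.571ms=23/7b +342.857ms=3/7b
12) 2971.429ms=26/7b +228.571ms=2/7b
Σ=4b of 4 (75bpm 2/4) — PASS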